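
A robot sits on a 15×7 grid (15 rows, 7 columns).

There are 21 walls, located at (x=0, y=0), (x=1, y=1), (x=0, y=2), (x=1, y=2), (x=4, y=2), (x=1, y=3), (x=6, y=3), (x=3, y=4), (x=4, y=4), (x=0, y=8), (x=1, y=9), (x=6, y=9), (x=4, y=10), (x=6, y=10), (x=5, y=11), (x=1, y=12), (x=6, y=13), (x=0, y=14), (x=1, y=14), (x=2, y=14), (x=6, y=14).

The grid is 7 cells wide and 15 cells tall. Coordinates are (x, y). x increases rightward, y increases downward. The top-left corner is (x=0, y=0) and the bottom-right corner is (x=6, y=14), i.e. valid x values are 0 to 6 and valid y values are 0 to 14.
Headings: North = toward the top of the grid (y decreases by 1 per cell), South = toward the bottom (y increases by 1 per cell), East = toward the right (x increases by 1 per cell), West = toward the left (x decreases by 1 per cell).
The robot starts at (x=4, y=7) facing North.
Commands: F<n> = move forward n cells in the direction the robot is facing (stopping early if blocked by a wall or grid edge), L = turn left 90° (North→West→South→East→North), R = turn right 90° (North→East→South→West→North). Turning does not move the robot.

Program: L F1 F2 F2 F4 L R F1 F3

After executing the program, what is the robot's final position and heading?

Answer: Final position: (x=0, y=7), facing West

Derivation:
Start: (x=4, y=7), facing North
  L: turn left, now facing West
  F1: move forward 1, now at (x=3, y=7)
  F2: move forward 2, now at (x=1, y=7)
  F2: move forward 1/2 (blocked), now at (x=0, y=7)
  F4: move forward 0/4 (blocked), now at (x=0, y=7)
  L: turn left, now facing South
  R: turn right, now facing West
  F1: move forward 0/1 (blocked), now at (x=0, y=7)
  F3: move forward 0/3 (blocked), now at (x=0, y=7)
Final: (x=0, y=7), facing West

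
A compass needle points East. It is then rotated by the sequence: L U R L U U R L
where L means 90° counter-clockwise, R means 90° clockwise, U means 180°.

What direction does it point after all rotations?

Start: East
  L (left (90° counter-clockwise)) -> North
  U (U-turn (180°)) -> South
  R (right (90° clockwise)) -> West
  L (left (90° counter-clockwise)) -> South
  U (U-turn (180°)) -> North
  U (U-turn (180°)) -> South
  R (right (90° clockwise)) -> West
  L (left (90° counter-clockwise)) -> South
Final: South

Answer: Final heading: South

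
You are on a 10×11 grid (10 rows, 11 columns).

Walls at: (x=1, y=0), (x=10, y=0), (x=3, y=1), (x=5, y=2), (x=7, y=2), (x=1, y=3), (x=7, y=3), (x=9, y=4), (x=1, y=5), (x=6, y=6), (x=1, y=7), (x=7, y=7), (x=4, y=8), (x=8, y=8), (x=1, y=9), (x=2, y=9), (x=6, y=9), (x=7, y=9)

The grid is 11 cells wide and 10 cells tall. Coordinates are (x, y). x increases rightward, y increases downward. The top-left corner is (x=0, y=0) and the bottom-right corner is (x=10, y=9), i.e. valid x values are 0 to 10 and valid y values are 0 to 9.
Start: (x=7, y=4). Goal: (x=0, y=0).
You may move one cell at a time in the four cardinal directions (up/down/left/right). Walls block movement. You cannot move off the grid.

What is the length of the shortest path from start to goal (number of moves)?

Answer: Shortest path length: 11

Derivation:
BFS from (x=7, y=4) until reaching (x=0, y=0):
  Distance 0: (x=7, y=4)
  Distance 1: (x=6, y=4), (x=8, y=4), (x=7, y=5)
  Distance 2: (x=6, y=3), (x=8, y=3), (x=5, y=4), (x=6, y=5), (x=8, y=5), (x=7, y=6)
  Distance 3: (x=6, y=2), (x=8, y=2), (x=5, y=3), (x=9, y=3), (x=4, y=4), (x=5, y=5), (x=9, y=5), (x=8, y=6)
  Distance 4: (x=6, y=1), (x=8, y=1), (x=9, y=2), (x=4, y=3), (x=10, y=3), (x=3, y=4), (x=4, y=5), (x=10, y=5), (x=5, y=6), (x=9, y=6), (x=8, y=7)
  Distance 5: (x=6, y=0), (x=8, y=0), (x=5, y=1), (x=7, y=1), (x=9, y=1), (x=4, y=2), (x=10, y=2), (x=3, y=3), (x=2, y=4), (x=10, y=4), (x=3, y=5), (x=4, y=6), (x=10, y=6), (x=5, y=7), (x=9, y=7)
  Distance 6: (x=5, y=0), (x=7, y=0), (x=9, y=0), (x=4, y=1), (x=10, y=1), (x=3, y=2), (x=2, y=3), (x=1, y=4), (x=2, y=5), (x=3, y=6), (x=4, y=7), (x=6, y=7), (x=10, y=7), (x=5, y=8), (x=9, y=8)
  Distance 7: (x=4, y=0), (x=2, y=2), (x=0, y=4), (x=2, y=6), (x=3, y=7), (x=6, y=8), (x=10, y=8), (x=5, y=9), (x=9, y=9)
  Distance 8: (x=3, y=0), (x=2, y=1), (x=1, y=2), (x=0, y=3), (x=0, y=5), (x=1, y=6), (x=2, y=7), (x=3, y=8), (x=7, y=8), (x=4, y=9), (x=8, y=9), (x=10, y=9)
  Distance 9: (x=2, y=0), (x=1, y=1), (x=0, y=2), (x=0, y=6), (x=2, y=8), (x=3, y=9)
  Distance 10: (x=0, y=1), (x=0, y=7), (x=1, y=8)
  Distance 11: (x=0, y=0), (x=0, y=8)  <- goal reached here
One shortest path (11 moves): (x=7, y=4) -> (x=6, y=4) -> (x=5, y=4) -> (x=4, y=4) -> (x=3, y=4) -> (x=2, y=4) -> (x=1, y=4) -> (x=0, y=4) -> (x=0, y=3) -> (x=0, y=2) -> (x=0, y=1) -> (x=0, y=0)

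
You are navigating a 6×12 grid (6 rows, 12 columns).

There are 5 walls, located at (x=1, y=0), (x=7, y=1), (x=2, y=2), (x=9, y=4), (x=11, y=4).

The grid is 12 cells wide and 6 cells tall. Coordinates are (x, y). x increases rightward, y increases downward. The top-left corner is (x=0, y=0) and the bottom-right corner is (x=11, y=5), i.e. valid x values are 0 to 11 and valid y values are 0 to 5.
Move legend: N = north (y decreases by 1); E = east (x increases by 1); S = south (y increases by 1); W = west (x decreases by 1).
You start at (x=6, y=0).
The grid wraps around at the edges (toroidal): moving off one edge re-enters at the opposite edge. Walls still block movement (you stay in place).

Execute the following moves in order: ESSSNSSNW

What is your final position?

Answer: Final position: (x=6, y=5)

Derivation:
Start: (x=6, y=0)
  E (east): (x=6, y=0) -> (x=7, y=0)
  [×3]S (south): blocked, stay at (x=7, y=0)
  N (north): (x=7, y=0) -> (x=7, y=5)
  S (south): (x=7, y=5) -> (x=7, y=0)
  S (south): blocked, stay at (x=7, y=0)
  N (north): (x=7, y=0) -> (x=7, y=5)
  W (west): (x=7, y=5) -> (x=6, y=5)
Final: (x=6, y=5)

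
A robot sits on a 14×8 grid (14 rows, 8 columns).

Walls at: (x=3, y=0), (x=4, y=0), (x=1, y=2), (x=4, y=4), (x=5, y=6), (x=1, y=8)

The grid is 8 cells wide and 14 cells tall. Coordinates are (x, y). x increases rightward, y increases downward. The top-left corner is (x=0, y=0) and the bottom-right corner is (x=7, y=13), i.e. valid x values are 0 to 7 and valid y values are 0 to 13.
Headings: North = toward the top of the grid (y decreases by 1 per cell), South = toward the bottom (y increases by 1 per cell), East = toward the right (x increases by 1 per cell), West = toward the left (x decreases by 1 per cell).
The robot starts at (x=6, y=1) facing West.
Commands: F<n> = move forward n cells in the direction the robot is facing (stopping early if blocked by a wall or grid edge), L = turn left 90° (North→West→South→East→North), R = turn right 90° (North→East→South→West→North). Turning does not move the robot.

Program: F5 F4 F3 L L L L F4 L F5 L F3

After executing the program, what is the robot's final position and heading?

Answer: Final position: (x=3, y=6), facing East

Derivation:
Start: (x=6, y=1), facing West
  F5: move forward 5, now at (x=1, y=1)
  F4: move forward 1/4 (blocked), now at (x=0, y=1)
  F3: move forward 0/3 (blocked), now at (x=0, y=1)
  L: turn left, now facing South
  L: turn left, now facing East
  L: turn left, now facing North
  L: turn left, now facing West
  F4: move forward 0/4 (blocked), now at (x=0, y=1)
  L: turn left, now facing South
  F5: move forward 5, now at (x=0, y=6)
  L: turn left, now facing East
  F3: move forward 3, now at (x=3, y=6)
Final: (x=3, y=6), facing East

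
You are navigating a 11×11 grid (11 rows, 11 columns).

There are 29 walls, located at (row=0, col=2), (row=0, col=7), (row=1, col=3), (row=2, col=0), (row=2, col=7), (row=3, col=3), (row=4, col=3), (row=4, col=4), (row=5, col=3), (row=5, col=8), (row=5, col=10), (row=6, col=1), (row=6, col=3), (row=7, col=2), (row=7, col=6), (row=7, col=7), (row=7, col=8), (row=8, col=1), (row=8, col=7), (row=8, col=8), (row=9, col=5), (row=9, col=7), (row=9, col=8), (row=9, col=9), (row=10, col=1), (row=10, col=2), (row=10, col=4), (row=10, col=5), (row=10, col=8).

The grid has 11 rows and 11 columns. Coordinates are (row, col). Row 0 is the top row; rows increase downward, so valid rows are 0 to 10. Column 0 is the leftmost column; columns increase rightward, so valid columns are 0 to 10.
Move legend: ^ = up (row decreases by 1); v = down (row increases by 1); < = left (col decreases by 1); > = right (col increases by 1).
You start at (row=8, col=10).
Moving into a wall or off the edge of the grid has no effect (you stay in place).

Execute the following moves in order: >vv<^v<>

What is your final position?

Start: (row=8, col=10)
  > (right): blocked, stay at (row=8, col=10)
  v (down): (row=8, col=10) -> (row=9, col=10)
  v (down): (row=9, col=10) -> (row=10, col=10)
  < (left): (row=10, col=10) -> (row=10, col=9)
  ^ (up): blocked, stay at (row=10, col=9)
  v (down): blocked, stay at (row=10, col=9)
  < (left): blocked, stay at (row=10, col=9)
  > (right): (row=10, col=9) -> (row=10, col=10)
Final: (row=10, col=10)

Answer: Final position: (row=10, col=10)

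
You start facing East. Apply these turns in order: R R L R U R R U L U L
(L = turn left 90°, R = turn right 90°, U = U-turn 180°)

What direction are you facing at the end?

Start: East
  R (right (90° clockwise)) -> South
  R (right (90° clockwise)) -> West
  L (left (90° counter-clockwise)) -> South
  R (right (90° clockwise)) -> West
  U (U-turn (180°)) -> East
  R (right (90° clockwise)) -> South
  R (right (90° clockwise)) -> West
  U (U-turn (180°)) -> East
  L (left (90° counter-clockwise)) -> North
  U (U-turn (180°)) -> South
  L (left (90° counter-clockwise)) -> East
Final: East

Answer: Final heading: East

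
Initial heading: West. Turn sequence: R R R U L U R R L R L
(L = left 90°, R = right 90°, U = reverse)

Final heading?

Answer: Final heading: South

Derivation:
Start: West
  R (right (90° clockwise)) -> North
  R (right (90° clockwise)) -> East
  R (right (90° clockwise)) -> South
  U (U-turn (180°)) -> North
  L (left (90° counter-clockwise)) -> West
  U (U-turn (180°)) -> East
  R (right (90° clockwise)) -> South
  R (right (90° clockwise)) -> West
  L (left (90° counter-clockwise)) -> South
  R (right (90° clockwise)) -> West
  L (left (90° counter-clockwise)) -> South
Final: South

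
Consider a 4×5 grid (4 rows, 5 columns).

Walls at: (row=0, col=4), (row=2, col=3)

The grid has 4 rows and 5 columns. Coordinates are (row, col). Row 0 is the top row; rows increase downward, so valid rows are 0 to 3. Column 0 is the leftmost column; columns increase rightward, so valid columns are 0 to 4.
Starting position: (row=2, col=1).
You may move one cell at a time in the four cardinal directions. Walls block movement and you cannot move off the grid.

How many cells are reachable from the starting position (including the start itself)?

Answer: Reachable cells: 18

Derivation:
BFS flood-fill from (row=2, col=1):
  Distance 0: (row=2, col=1)
  Distance 1: (row=1, col=1), (row=2, col=0), (row=2, col=2), (row=3, col=1)
  Distance 2: (row=0, col=1), (row=1, col=0), (row=1, col=2), (row=3, col=0), (row=3, col=2)
  Distance 3: (row=0, col=0), (row=0, col=2), (row=1, col=3), (row=3, col=3)
  Distance 4: (row=0, col=3), (row=1, col=4), (row=3, col=4)
  Distance 5: (row=2, col=4)
Total reachable: 18 (grid has 18 open cells total)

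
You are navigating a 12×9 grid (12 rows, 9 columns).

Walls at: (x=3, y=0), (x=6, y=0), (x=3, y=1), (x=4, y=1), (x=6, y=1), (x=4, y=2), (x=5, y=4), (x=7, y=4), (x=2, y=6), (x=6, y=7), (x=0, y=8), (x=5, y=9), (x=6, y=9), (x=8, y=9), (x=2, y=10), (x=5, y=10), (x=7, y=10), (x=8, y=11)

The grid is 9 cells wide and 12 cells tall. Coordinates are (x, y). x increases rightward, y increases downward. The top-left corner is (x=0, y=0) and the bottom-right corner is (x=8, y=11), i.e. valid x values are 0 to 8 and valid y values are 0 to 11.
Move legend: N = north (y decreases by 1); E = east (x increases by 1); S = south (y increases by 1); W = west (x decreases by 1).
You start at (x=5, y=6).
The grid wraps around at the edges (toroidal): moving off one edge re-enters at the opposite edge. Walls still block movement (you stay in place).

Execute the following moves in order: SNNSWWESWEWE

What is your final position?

Answer: Final position: (x=4, y=7)

Derivation:
Start: (x=5, y=6)
  S (south): (x=5, y=6) -> (x=5, y=7)
  N (north): (x=5, y=7) -> (x=5, y=6)
  N (north): (x=5, y=6) -> (x=5, y=5)
  S (south): (x=5, y=5) -> (x=5, y=6)
  W (west): (x=5, y=6) -> (x=4, y=6)
  W (west): (x=4, y=6) -> (x=3, y=6)
  E (east): (x=3, y=6) -> (x=4, y=6)
  S (south): (x=4, y=6) -> (x=4, y=7)
  W (west): (x=4, y=7) -> (x=3, y=7)
  E (east): (x=3, y=7) -> (x=4, y=7)
  W (west): (x=4, y=7) -> (x=3, y=7)
  E (east): (x=3, y=7) -> (x=4, y=7)
Final: (x=4, y=7)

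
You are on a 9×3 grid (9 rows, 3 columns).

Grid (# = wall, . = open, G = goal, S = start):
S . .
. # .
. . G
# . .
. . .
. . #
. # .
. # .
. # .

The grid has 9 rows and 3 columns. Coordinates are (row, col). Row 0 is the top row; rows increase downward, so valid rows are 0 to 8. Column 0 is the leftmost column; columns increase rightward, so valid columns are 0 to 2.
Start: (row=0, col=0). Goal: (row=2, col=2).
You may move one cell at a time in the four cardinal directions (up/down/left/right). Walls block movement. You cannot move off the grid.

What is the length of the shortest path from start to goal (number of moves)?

BFS from (row=0, col=0) until reaching (row=2, col=2):
  Distance 0: (row=0, col=0)
  Distance 1: (row=0, col=1), (row=1, col=0)
  Distance 2: (row=0, col=2), (row=2, col=0)
  Distance 3: (row=1, col=2), (row=2, col=1)
  Distance 4: (row=2, col=2), (row=3, col=1)  <- goal reached here
One shortest path (4 moves): (row=0, col=0) -> (row=0, col=1) -> (row=0, col=2) -> (row=1, col=2) -> (row=2, col=2)

Answer: Shortest path length: 4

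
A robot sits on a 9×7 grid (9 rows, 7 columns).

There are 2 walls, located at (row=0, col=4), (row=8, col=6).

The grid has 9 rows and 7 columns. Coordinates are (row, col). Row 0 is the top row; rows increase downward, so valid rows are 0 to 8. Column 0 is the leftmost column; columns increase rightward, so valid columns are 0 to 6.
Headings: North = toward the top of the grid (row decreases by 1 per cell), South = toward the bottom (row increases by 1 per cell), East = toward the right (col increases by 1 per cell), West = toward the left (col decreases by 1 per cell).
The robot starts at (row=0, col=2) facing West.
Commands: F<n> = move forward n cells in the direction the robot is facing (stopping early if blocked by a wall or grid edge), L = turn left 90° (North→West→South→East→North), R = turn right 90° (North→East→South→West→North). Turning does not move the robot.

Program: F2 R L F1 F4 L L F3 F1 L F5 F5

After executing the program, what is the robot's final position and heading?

Start: (row=0, col=2), facing West
  F2: move forward 2, now at (row=0, col=0)
  R: turn right, now facing North
  L: turn left, now facing West
  F1: move forward 0/1 (blocked), now at (row=0, col=0)
  F4: move forward 0/4 (blocked), now at (row=0, col=0)
  L: turn left, now facing South
  L: turn left, now facing East
  F3: move forward 3, now at (row=0, col=3)
  F1: move forward 0/1 (blocked), now at (row=0, col=3)
  L: turn left, now facing North
  F5: move forward 0/5 (blocked), now at (row=0, col=3)
  F5: move forward 0/5 (blocked), now at (row=0, col=3)
Final: (row=0, col=3), facing North

Answer: Final position: (row=0, col=3), facing North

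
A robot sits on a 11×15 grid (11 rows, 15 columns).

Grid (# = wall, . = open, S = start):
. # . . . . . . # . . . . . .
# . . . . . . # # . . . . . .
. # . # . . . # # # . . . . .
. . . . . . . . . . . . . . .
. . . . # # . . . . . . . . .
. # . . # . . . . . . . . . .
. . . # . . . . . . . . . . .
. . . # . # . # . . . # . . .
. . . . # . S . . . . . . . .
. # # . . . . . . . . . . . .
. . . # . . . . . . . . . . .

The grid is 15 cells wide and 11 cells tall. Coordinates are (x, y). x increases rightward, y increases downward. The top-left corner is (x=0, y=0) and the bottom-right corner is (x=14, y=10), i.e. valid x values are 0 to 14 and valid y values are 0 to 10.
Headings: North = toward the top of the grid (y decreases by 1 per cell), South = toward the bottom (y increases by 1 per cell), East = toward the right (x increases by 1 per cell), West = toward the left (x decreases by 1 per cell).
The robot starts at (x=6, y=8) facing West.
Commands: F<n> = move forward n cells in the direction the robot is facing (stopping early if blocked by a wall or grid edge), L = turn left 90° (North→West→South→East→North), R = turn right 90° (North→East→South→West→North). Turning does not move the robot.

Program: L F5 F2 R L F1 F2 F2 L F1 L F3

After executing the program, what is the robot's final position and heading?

Start: (x=6, y=8), facing West
  L: turn left, now facing South
  F5: move forward 2/5 (blocked), now at (x=6, y=10)
  F2: move forward 0/2 (blocked), now at (x=6, y=10)
  R: turn right, now facing West
  L: turn left, now facing South
  F1: move forward 0/1 (blocked), now at (x=6, y=10)
  F2: move forward 0/2 (blocked), now at (x=6, y=10)
  F2: move forward 0/2 (blocked), now at (x=6, y=10)
  L: turn left, now facing East
  F1: move forward 1, now at (x=7, y=10)
  L: turn left, now facing North
  F3: move forward 2/3 (blocked), now at (x=7, y=8)
Final: (x=7, y=8), facing North

Answer: Final position: (x=7, y=8), facing North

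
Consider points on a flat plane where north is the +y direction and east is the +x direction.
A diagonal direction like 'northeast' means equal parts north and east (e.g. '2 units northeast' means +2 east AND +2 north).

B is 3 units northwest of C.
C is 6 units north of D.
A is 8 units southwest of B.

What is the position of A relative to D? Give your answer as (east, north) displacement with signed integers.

Answer: A is at (east=-11, north=1) relative to D.

Derivation:
Place D at the origin (east=0, north=0).
  C is 6 units north of D: delta (east=+0, north=+6); C at (east=0, north=6).
  B is 3 units northwest of C: delta (east=-3, north=+3); B at (east=-3, north=9).
  A is 8 units southwest of B: delta (east=-8, north=-8); A at (east=-11, north=1).
Therefore A relative to D: (east=-11, north=1).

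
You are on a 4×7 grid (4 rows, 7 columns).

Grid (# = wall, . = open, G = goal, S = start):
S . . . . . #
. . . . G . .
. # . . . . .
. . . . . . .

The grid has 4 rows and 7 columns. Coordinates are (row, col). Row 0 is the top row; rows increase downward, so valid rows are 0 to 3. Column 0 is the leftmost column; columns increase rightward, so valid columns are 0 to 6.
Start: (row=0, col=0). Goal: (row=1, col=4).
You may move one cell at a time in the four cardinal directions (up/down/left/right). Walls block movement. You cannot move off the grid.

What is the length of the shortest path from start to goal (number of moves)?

BFS from (row=0, col=0) until reaching (row=1, col=4):
  Distance 0: (row=0, col=0)
  Distance 1: (row=0, col=1), (row=1, col=0)
  Distance 2: (row=0, col=2), (row=1, col=1), (row=2, col=0)
  Distance 3: (row=0, col=3), (row=1, col=2), (row=3, col=0)
  Distance 4: (row=0, col=4), (row=1, col=3), (row=2, col=2), (row=3, col=1)
  Distance 5: (row=0, col=5), (row=1, col=4), (row=2, col=3), (row=3, col=2)  <- goal reached here
One shortest path (5 moves): (row=0, col=0) -> (row=0, col=1) -> (row=0, col=2) -> (row=0, col=3) -> (row=0, col=4) -> (row=1, col=4)

Answer: Shortest path length: 5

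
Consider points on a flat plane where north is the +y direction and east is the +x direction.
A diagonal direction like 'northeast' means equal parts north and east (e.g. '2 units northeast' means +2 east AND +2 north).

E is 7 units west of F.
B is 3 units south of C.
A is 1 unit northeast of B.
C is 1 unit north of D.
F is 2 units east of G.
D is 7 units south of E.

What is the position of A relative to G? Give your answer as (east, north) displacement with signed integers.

Place G at the origin (east=0, north=0).
  F is 2 units east of G: delta (east=+2, north=+0); F at (east=2, north=0).
  E is 7 units west of F: delta (east=-7, north=+0); E at (east=-5, north=0).
  D is 7 units south of E: delta (east=+0, north=-7); D at (east=-5, north=-7).
  C is 1 unit north of D: delta (east=+0, north=+1); C at (east=-5, north=-6).
  B is 3 units south of C: delta (east=+0, north=-3); B at (east=-5, north=-9).
  A is 1 unit northeast of B: delta (east=+1, north=+1); A at (east=-4, north=-8).
Therefore A relative to G: (east=-4, north=-8).

Answer: A is at (east=-4, north=-8) relative to G.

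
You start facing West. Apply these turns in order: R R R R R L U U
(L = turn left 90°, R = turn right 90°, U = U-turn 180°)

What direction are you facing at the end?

Start: West
  R (right (90° clockwise)) -> North
  R (right (90° clockwise)) -> East
  R (right (90° clockwise)) -> South
  R (right (90° clockwise)) -> West
  R (right (90° clockwise)) -> North
  L (left (90° counter-clockwise)) -> West
  U (U-turn (180°)) -> East
  U (U-turn (180°)) -> West
Final: West

Answer: Final heading: West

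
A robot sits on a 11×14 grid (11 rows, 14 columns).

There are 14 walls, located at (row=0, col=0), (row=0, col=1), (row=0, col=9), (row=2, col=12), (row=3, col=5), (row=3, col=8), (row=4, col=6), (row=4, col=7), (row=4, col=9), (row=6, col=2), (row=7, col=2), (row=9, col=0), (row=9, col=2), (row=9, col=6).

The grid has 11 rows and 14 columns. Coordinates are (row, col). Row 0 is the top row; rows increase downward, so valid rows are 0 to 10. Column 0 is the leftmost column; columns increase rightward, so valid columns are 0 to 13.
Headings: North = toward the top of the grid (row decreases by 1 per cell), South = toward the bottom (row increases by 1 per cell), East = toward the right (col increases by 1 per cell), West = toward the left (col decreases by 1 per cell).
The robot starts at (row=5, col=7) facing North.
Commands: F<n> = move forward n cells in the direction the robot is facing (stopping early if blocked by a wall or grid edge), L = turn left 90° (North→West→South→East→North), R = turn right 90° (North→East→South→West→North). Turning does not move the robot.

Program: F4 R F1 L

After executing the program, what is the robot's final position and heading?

Start: (row=5, col=7), facing North
  F4: move forward 0/4 (blocked), now at (row=5, col=7)
  R: turn right, now facing East
  F1: move forward 1, now at (row=5, col=8)
  L: turn left, now facing North
Final: (row=5, col=8), facing North

Answer: Final position: (row=5, col=8), facing North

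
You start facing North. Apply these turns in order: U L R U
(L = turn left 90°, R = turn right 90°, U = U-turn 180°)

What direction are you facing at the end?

Start: North
  U (U-turn (180°)) -> South
  L (left (90° counter-clockwise)) -> East
  R (right (90° clockwise)) -> South
  U (U-turn (180°)) -> North
Final: North

Answer: Final heading: North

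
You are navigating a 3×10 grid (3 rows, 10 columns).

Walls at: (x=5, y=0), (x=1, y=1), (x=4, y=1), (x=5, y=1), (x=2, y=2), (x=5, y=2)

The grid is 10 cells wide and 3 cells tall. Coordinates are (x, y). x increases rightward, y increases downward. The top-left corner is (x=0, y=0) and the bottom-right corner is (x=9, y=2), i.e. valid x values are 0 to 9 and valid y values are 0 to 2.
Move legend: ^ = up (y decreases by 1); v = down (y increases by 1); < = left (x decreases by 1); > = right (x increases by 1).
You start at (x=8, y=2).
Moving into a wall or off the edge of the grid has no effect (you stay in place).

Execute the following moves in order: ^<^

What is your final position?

Answer: Final position: (x=7, y=0)

Derivation:
Start: (x=8, y=2)
  ^ (up): (x=8, y=2) -> (x=8, y=1)
  < (left): (x=8, y=1) -> (x=7, y=1)
  ^ (up): (x=7, y=1) -> (x=7, y=0)
Final: (x=7, y=0)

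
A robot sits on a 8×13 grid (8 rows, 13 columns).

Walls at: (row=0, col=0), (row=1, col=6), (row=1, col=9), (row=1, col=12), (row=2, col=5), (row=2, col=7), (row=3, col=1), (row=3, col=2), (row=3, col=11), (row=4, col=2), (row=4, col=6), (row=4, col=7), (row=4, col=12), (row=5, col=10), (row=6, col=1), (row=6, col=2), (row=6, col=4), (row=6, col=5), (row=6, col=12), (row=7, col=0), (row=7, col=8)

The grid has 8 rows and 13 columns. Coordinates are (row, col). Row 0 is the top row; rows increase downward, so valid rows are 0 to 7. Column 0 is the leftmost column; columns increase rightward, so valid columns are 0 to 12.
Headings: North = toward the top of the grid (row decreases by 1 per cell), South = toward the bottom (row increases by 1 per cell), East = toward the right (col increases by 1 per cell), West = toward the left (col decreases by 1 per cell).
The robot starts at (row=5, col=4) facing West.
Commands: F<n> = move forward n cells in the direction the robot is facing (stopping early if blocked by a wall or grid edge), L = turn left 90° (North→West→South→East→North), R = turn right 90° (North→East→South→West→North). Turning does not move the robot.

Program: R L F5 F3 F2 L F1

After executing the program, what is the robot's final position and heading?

Start: (row=5, col=4), facing West
  R: turn right, now facing North
  L: turn left, now facing West
  F5: move forward 4/5 (blocked), now at (row=5, col=0)
  F3: move forward 0/3 (blocked), now at (row=5, col=0)
  F2: move forward 0/2 (blocked), now at (row=5, col=0)
  L: turn left, now facing South
  F1: move forward 1, now at (row=6, col=0)
Final: (row=6, col=0), facing South

Answer: Final position: (row=6, col=0), facing South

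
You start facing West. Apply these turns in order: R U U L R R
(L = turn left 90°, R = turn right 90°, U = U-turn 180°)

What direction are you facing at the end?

Answer: Final heading: East

Derivation:
Start: West
  R (right (90° clockwise)) -> North
  U (U-turn (180°)) -> South
  U (U-turn (180°)) -> North
  L (left (90° counter-clockwise)) -> West
  R (right (90° clockwise)) -> North
  R (right (90° clockwise)) -> East
Final: East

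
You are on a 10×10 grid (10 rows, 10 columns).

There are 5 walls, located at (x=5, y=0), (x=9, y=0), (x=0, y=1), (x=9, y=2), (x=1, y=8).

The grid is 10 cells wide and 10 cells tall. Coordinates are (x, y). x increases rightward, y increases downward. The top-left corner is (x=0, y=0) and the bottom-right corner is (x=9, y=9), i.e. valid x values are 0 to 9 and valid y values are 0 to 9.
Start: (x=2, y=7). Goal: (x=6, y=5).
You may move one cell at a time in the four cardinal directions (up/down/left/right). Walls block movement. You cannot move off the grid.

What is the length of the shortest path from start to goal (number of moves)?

Answer: Shortest path length: 6

Derivation:
BFS from (x=2, y=7) until reaching (x=6, y=5):
  Distance 0: (x=2, y=7)
  Distance 1: (x=2, y=6), (x=1, y=7), (x=3, y=7), (x=2, y=8)
  Distance 2: (x=2, y=5), (x=1, y=6), (x=3, y=6), (x=0, y=7), (x=4, y=7), (x=3, y=8), (x=2, y=9)
  Distance 3: (x=2, y=4), (x=1, y=5), (x=3, y=5), (x=0, y=6), (x=4, y=6), (x=5, y=7), (x=0, y=8), (x=4, y=8), (x=1, y=9), (x=3, y=9)
  Distance 4: (x=2, y=3), (x=1, y=4), (x=3, y=4), (x=0, y=5), (x=4, y=5), (x=5, y=6), (x=6, y=7), (x=5, y=8), (x=0, y=9), (x=4, y=9)
  Distance 5: (x=2, y=2), (x=1, y=3), (x=3, y=3), (x=0, y=4), (x=4, y=4), (x=5, y=5), (x=6, y=6), (x=7, y=7), (x=6, y=8), (x=5, y=9)
  Distance 6: (x=2, y=1), (x=1, y=2), (x=3, y=2), (x=0, y=3), (x=4, y=3), (x=5, y=4), (x=6, y=5), (x=7, y=6), (x=8, y=7), (x=7, y=8), (x=6, y=9)  <- goal reached here
One shortest path (6 moves): (x=2, y=7) -> (x=3, y=7) -> (x=4, y=7) -> (x=5, y=7) -> (x=6, y=7) -> (x=6, y=6) -> (x=6, y=5)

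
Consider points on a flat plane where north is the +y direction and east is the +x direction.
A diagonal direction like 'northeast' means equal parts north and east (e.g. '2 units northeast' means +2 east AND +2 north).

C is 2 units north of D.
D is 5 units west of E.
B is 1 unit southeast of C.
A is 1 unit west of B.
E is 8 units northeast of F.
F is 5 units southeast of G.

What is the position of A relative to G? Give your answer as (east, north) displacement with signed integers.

Place G at the origin (east=0, north=0).
  F is 5 units southeast of G: delta (east=+5, north=-5); F at (east=5, north=-5).
  E is 8 units northeast of F: delta (east=+8, north=+8); E at (east=13, north=3).
  D is 5 units west of E: delta (east=-5, north=+0); D at (east=8, north=3).
  C is 2 units north of D: delta (east=+0, north=+2); C at (east=8, north=5).
  B is 1 unit southeast of C: delta (east=+1, north=-1); B at (east=9, north=4).
  A is 1 unit west of B: delta (east=-1, north=+0); A at (east=8, north=4).
Therefore A relative to G: (east=8, north=4).

Answer: A is at (east=8, north=4) relative to G.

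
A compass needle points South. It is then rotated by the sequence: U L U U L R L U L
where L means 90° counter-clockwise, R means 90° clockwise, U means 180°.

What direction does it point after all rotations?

Start: South
  U (U-turn (180°)) -> North
  L (left (90° counter-clockwise)) -> West
  U (U-turn (180°)) -> East
  U (U-turn (180°)) -> West
  L (left (90° counter-clockwise)) -> South
  R (right (90° clockwise)) -> West
  L (left (90° counter-clockwise)) -> South
  U (U-turn (180°)) -> North
  L (left (90° counter-clockwise)) -> West
Final: West

Answer: Final heading: West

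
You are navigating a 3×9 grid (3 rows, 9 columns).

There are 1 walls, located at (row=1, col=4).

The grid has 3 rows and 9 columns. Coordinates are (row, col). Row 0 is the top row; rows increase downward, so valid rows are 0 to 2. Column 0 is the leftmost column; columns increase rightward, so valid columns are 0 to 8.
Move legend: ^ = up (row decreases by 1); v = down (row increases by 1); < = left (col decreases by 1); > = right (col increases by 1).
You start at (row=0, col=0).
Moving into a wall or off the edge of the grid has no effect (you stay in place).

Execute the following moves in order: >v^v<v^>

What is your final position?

Start: (row=0, col=0)
  > (right): (row=0, col=0) -> (row=0, col=1)
  v (down): (row=0, col=1) -> (row=1, col=1)
  ^ (up): (row=1, col=1) -> (row=0, col=1)
  v (down): (row=0, col=1) -> (row=1, col=1)
  < (left): (row=1, col=1) -> (row=1, col=0)
  v (down): (row=1, col=0) -> (row=2, col=0)
  ^ (up): (row=2, col=0) -> (row=1, col=0)
  > (right): (row=1, col=0) -> (row=1, col=1)
Final: (row=1, col=1)

Answer: Final position: (row=1, col=1)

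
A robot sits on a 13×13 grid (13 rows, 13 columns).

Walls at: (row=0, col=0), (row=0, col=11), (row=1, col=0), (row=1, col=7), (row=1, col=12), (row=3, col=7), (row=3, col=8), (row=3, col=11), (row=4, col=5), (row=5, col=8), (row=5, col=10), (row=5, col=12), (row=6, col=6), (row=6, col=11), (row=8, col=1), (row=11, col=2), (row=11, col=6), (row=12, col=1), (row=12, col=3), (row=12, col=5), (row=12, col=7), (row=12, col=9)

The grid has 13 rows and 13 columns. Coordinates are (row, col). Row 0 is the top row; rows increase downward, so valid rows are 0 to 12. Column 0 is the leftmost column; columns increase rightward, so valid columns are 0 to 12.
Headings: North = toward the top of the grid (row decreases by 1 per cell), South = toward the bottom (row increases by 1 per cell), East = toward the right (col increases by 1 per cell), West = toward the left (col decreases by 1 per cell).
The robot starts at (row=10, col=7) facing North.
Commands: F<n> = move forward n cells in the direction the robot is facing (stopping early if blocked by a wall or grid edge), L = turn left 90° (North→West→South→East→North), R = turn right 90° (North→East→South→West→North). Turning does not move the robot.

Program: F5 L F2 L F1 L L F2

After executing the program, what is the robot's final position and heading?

Start: (row=10, col=7), facing North
  F5: move forward 5, now at (row=5, col=7)
  L: turn left, now facing West
  F2: move forward 2, now at (row=5, col=5)
  L: turn left, now facing South
  F1: move forward 1, now at (row=6, col=5)
  L: turn left, now facing East
  L: turn left, now facing North
  F2: move forward 1/2 (blocked), now at (row=5, col=5)
Final: (row=5, col=5), facing North

Answer: Final position: (row=5, col=5), facing North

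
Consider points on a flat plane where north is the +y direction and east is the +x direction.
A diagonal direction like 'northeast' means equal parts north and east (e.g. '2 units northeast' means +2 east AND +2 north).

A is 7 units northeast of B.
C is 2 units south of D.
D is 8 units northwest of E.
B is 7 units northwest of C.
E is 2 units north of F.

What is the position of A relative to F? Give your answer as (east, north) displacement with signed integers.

Answer: A is at (east=-8, north=22) relative to F.

Derivation:
Place F at the origin (east=0, north=0).
  E is 2 units north of F: delta (east=+0, north=+2); E at (east=0, north=2).
  D is 8 units northwest of E: delta (east=-8, north=+8); D at (east=-8, north=10).
  C is 2 units south of D: delta (east=+0, north=-2); C at (east=-8, north=8).
  B is 7 units northwest of C: delta (east=-7, north=+7); B at (east=-15, north=15).
  A is 7 units northeast of B: delta (east=+7, north=+7); A at (east=-8, north=22).
Therefore A relative to F: (east=-8, north=22).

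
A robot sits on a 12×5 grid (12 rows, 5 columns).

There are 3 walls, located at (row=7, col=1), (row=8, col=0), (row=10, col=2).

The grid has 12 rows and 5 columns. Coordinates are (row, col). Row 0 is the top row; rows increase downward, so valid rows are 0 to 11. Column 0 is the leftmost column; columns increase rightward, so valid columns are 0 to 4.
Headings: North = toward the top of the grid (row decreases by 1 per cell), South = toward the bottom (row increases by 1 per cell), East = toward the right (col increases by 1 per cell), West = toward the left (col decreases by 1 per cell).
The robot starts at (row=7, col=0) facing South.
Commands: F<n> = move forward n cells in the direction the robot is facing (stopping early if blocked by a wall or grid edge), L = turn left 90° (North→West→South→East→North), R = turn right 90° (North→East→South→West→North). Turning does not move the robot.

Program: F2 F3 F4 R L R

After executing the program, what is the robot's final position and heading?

Answer: Final position: (row=7, col=0), facing West

Derivation:
Start: (row=7, col=0), facing South
  F2: move forward 0/2 (blocked), now at (row=7, col=0)
  F3: move forward 0/3 (blocked), now at (row=7, col=0)
  F4: move forward 0/4 (blocked), now at (row=7, col=0)
  R: turn right, now facing West
  L: turn left, now facing South
  R: turn right, now facing West
Final: (row=7, col=0), facing West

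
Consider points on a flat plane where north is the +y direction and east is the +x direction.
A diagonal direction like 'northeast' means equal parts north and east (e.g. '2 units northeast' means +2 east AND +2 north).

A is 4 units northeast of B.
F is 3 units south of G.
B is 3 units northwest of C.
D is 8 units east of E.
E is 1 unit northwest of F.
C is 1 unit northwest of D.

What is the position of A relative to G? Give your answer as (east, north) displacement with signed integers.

Place G at the origin (east=0, north=0).
  F is 3 units south of G: delta (east=+0, north=-3); F at (east=0, north=-3).
  E is 1 unit northwest of F: delta (east=-1, north=+1); E at (east=-1, north=-2).
  D is 8 units east of E: delta (east=+8, north=+0); D at (east=7, north=-2).
  C is 1 unit northwest of D: delta (east=-1, north=+1); C at (east=6, north=-1).
  B is 3 units northwest of C: delta (east=-3, north=+3); B at (east=3, north=2).
  A is 4 units northeast of B: delta (east=+4, north=+4); A at (east=7, north=6).
Therefore A relative to G: (east=7, north=6).

Answer: A is at (east=7, north=6) relative to G.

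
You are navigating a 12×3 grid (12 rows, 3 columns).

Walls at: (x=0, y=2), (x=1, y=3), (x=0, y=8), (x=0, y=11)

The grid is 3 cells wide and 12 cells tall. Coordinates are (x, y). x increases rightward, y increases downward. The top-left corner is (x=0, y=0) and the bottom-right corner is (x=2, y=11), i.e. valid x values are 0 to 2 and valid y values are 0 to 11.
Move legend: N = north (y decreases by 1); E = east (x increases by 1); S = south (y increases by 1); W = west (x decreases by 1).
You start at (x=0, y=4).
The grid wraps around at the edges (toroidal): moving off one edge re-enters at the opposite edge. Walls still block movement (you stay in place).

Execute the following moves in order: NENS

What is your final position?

Start: (x=0, y=4)
  N (north): (x=0, y=4) -> (x=0, y=3)
  E (east): blocked, stay at (x=0, y=3)
  N (north): blocked, stay at (x=0, y=3)
  S (south): (x=0, y=3) -> (x=0, y=4)
Final: (x=0, y=4)

Answer: Final position: (x=0, y=4)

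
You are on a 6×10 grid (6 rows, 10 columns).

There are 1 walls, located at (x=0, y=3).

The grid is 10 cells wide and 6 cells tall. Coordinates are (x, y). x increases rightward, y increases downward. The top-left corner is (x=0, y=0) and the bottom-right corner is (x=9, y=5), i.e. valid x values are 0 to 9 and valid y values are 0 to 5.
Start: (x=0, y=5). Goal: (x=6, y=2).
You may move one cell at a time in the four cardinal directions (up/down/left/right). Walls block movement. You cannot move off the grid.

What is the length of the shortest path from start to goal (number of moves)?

Answer: Shortest path length: 9

Derivation:
BFS from (x=0, y=5) until reaching (x=6, y=2):
  Distance 0: (x=0, y=5)
  Distance 1: (x=0, y=4), (x=1, y=5)
  Distance 2: (x=1, y=4), (x=2, y=5)
  Distance 3: (x=1, y=3), (x=2, y=4), (x=3, y=5)
  Distance 4: (x=1, y=2), (x=2, y=3), (x=3, y=4), (x=4, y=5)
  Distance 5: (x=1, y=1), (x=0, y=2), (x=2, y=2), (x=3, y=3), (x=4, y=4), (x=5, y=5)
  Distance 6: (x=1, y=0), (x=0, y=1), (x=2, y=1), (x=3, y=2), (x=4, y=3), (x=5, y=4), (x=6, y=5)
  Distance 7: (x=0, y=0), (x=2, y=0), (x=3, y=1), (x=4, y=2), (x=5, y=3), (x=6, y=4), (x=7, y=5)
  Distance 8: (x=3, y=0), (x=4, y=1), (x=5, y=2), (x=6, y=3), (x=7, y=4), (x=8, y=5)
  Distance 9: (x=4, y=0), (x=5, y=1), (x=6, y=2), (x=7, y=3), (x=8, y=4), (x=9, y=5)  <- goal reached here
One shortest path (9 moves): (x=0, y=5) -> (x=1, y=5) -> (x=2, y=5) -> (x=3, y=5) -> (x=4, y=5) -> (x=5, y=5) -> (x=6, y=5) -> (x=6, y=4) -> (x=6, y=3) -> (x=6, y=2)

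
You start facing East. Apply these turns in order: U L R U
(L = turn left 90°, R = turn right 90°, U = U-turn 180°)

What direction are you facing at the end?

Answer: Final heading: East

Derivation:
Start: East
  U (U-turn (180°)) -> West
  L (left (90° counter-clockwise)) -> South
  R (right (90° clockwise)) -> West
  U (U-turn (180°)) -> East
Final: East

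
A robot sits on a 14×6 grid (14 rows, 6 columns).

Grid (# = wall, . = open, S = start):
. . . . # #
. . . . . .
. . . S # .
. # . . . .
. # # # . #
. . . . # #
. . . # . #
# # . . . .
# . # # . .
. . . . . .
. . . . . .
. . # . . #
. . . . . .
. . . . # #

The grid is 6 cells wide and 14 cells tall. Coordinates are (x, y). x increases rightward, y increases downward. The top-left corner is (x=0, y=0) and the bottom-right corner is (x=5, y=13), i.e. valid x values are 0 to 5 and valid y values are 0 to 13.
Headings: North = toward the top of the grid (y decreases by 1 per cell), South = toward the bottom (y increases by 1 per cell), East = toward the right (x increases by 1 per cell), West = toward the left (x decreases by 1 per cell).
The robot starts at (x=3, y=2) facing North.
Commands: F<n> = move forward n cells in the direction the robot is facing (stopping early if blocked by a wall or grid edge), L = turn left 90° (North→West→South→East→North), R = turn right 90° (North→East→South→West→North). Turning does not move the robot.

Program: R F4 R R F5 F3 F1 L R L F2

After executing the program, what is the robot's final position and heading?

Start: (x=3, y=2), facing North
  R: turn right, now facing East
  F4: move forward 0/4 (blocked), now at (x=3, y=2)
  R: turn right, now facing South
  R: turn right, now facing West
  F5: move forward 3/5 (blocked), now at (x=0, y=2)
  F3: move forward 0/3 (blocked), now at (x=0, y=2)
  F1: move forward 0/1 (blocked), now at (x=0, y=2)
  L: turn left, now facing South
  R: turn right, now facing West
  L: turn left, now facing South
  F2: move forward 2, now at (x=0, y=4)
Final: (x=0, y=4), facing South

Answer: Final position: (x=0, y=4), facing South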